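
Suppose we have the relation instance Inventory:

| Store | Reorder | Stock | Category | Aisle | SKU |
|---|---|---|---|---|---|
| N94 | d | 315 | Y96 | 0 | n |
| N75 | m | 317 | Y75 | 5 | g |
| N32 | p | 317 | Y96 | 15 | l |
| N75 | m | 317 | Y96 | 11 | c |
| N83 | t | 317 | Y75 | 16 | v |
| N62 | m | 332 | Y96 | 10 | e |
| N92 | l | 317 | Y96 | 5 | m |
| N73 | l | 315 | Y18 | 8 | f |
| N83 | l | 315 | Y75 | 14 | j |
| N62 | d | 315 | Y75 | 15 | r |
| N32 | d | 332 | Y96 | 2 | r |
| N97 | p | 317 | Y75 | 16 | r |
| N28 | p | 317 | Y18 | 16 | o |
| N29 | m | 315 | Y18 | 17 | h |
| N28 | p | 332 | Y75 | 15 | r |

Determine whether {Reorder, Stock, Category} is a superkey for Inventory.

All 15 rows have distinct {Reorder, Stock, Category} values, so {Reorder, Stock, Category} → (all attributes) holds and {Reorder, Stock, Category} is a superkey.

Yes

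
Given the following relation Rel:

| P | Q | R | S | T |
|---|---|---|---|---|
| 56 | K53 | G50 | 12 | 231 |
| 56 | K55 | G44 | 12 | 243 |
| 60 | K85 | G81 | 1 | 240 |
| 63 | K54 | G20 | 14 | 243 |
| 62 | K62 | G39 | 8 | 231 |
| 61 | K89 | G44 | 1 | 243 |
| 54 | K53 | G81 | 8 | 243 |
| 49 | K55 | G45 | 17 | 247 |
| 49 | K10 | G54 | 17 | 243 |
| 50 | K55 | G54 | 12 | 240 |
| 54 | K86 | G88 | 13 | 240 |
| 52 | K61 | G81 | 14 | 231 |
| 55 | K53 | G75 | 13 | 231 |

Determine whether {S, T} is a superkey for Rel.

All 13 rows have distinct {S, T} values, so {S, T} → (all attributes) holds and {S, T} is a superkey.

Yes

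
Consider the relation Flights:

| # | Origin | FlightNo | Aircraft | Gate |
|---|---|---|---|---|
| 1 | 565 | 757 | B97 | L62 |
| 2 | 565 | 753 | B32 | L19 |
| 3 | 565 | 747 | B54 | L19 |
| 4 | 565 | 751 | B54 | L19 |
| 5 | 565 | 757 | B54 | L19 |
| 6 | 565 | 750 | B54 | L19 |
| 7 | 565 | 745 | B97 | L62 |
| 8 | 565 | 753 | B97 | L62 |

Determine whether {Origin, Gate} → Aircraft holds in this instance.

No

(Origin=565, Gate=L62): rows 1, 7, 8 → Aircraft = B97, B97, B97 ✓
(Origin=565, Gate=L19): rows 2, 3, 4, 5, 6 → Aircraft takes values {B32, B54} — violation
Two rows agree on {Origin, Gate} but differ on Aircraft, so {Origin, Gate} → Aircraft does not hold.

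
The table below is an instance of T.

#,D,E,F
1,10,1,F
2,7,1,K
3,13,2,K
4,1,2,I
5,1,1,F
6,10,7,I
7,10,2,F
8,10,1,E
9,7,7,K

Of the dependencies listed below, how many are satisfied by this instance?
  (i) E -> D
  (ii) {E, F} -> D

(i) E -> D: E=1: rows 1, 2, 5, 8 → D takes values {10, 7, 1} — violation; E=2: rows 3, 4, 7 → D takes values {13, 1, 10} — violation; E=7: rows 6, 9 → D takes values {10, 7} — violation — fails.
(ii) {E, F} -> D: (E=1, F=F): rows 1, 5 → D takes values {10, 1} — violation — fails.
None of the 2 dependencies hold.

0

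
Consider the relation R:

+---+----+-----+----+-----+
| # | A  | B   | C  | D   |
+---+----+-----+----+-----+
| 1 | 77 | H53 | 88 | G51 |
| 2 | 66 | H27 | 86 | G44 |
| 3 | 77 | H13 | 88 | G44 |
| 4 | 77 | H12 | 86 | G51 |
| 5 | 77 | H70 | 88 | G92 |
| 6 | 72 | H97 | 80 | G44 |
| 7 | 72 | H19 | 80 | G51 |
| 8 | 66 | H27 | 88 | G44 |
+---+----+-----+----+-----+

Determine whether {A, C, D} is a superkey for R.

All 8 rows have distinct {A, C, D} values, so {A, C, D} → (all attributes) holds and {A, C, D} is a superkey.

Yes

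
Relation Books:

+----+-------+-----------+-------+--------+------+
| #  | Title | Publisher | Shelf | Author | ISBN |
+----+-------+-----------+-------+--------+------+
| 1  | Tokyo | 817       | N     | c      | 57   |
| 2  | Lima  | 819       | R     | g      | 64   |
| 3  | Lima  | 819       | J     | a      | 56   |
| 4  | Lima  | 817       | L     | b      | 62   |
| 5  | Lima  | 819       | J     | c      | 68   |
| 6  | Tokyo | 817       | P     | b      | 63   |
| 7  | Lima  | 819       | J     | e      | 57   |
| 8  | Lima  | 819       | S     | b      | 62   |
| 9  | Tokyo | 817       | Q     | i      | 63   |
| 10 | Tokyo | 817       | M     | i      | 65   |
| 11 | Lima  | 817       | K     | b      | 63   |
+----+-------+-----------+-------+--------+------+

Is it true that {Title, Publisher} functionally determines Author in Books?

(Title=Tokyo, Publisher=817): rows 1, 6, 9, 10 → Author takes values {c, b, i} — violation
(Title=Lima, Publisher=819): rows 2, 3, 5, 7, 8 → Author takes values {g, a, c, e, b} — violation
(Title=Lima, Publisher=817): rows 4, 11 → Author = b, b ✓
Two rows agree on {Title, Publisher} but differ on Author, so {Title, Publisher} → Author does not hold.

No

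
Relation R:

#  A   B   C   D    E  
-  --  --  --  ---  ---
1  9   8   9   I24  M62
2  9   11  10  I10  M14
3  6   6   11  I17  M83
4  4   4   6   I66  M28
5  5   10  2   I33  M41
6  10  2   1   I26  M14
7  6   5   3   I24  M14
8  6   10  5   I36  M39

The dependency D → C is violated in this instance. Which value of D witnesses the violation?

D=I24: rows 1, 7 → C takes values {9, 3} — violation
D=I10: row 2 → C = 10 ✓
D=I17: row 3 → C = 11 ✓
D=I66: row 4 → C = 6 ✓
D=I33: row 5 → C = 2 ✓
D=I26: row 6 → C = 1 ✓
D=I36: row 8 → C = 5 ✓
The only D value with inconsistent C is D=I24.

I24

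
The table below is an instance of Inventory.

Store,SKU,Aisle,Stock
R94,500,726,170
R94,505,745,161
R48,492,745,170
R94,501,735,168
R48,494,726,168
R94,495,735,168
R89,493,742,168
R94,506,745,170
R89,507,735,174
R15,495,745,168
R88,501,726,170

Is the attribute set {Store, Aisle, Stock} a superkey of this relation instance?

Two distinct rows share (Store=R94, Aisle=735, Stock=168), so {Store, Aisle, Stock} does not determine every attribute — not a superkey.

No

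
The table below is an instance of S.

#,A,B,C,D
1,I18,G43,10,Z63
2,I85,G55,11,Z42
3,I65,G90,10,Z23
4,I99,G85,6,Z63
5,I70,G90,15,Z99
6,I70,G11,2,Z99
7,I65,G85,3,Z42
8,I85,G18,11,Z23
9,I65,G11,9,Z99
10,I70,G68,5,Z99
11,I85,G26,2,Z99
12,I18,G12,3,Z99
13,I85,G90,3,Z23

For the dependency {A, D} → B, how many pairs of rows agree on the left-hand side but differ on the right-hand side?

(A=I70, D=Z99): violating pairs (5,6), (5,10), (6,10) — 3 pairs.
(A=I85, D=Z23): violating pairs (8,13) — 1 pair.

4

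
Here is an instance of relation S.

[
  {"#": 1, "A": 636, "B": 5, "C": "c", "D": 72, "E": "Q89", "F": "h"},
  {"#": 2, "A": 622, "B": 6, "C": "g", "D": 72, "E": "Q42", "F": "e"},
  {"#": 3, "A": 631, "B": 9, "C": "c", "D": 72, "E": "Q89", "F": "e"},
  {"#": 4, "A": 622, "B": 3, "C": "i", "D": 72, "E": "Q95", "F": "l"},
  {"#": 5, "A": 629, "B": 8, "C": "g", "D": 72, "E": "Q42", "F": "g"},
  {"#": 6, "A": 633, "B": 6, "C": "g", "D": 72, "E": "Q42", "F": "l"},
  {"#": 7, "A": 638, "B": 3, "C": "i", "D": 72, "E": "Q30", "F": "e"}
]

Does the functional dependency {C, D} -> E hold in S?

(C=c, D=72): rows 1, 3 → E = Q89, Q89 ✓
(C=g, D=72): rows 2, 5, 6 → E = Q42, Q42, Q42 ✓
(C=i, D=72): rows 4, 7 → E takes values {Q95, Q30} — violation
Two rows agree on {C, D} but differ on E, so {C, D} -> E does not hold.

No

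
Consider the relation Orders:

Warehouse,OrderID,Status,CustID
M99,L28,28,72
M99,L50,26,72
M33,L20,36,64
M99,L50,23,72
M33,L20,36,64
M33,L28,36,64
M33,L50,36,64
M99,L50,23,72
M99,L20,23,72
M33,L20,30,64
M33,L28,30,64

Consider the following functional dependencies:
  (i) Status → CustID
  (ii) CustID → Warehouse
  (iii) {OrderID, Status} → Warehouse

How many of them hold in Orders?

(i) Status → CustID: every LHS value maps to a single RHS value — holds.
(ii) CustID → Warehouse: every LHS value maps to a single RHS value — holds.
(iii) {OrderID, Status} → Warehouse: every LHS value maps to a single RHS value — holds.
3 of the 3 dependencies hold.

3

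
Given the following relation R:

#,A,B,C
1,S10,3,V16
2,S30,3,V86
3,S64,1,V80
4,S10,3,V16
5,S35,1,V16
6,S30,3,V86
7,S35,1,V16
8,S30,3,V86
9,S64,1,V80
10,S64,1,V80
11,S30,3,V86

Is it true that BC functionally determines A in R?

(B=3, C=V16): rows 1, 4 → A = S10, S10 ✓
(B=3, C=V86): rows 2, 6, 8, 11 → A = S30, S30, S30, S30 ✓
(B=1, C=V80): rows 3, 9, 10 → A = S64, S64, S64 ✓
(B=1, C=V16): rows 5, 7 → A = S35, S35 ✓
Every BC value is associated with a single A value, so BC -> A holds.

Yes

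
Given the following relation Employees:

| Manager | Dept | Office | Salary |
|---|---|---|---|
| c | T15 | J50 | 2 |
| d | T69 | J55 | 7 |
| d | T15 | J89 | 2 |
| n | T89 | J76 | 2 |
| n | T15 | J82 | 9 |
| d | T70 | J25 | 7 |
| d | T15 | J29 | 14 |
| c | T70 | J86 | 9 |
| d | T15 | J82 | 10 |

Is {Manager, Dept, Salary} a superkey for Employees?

Yes

All 9 rows have distinct {Manager, Dept, Salary} values, so {Manager, Dept, Salary} → (all attributes) holds and {Manager, Dept, Salary} is a superkey.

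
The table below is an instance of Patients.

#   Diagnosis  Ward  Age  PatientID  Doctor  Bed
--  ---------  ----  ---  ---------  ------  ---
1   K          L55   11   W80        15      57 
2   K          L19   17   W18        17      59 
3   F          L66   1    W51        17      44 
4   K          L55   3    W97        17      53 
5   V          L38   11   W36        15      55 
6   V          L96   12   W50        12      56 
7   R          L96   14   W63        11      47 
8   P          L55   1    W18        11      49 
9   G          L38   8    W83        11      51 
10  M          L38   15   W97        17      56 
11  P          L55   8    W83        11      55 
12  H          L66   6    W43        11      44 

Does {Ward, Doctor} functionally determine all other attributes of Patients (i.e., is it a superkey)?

No

Rows 8 and 11 have the same {Ward, Doctor} value (Ward=L55, Doctor=11) but are distinct tuples, so {Ward, Doctor} does not determine every attribute — not a superkey.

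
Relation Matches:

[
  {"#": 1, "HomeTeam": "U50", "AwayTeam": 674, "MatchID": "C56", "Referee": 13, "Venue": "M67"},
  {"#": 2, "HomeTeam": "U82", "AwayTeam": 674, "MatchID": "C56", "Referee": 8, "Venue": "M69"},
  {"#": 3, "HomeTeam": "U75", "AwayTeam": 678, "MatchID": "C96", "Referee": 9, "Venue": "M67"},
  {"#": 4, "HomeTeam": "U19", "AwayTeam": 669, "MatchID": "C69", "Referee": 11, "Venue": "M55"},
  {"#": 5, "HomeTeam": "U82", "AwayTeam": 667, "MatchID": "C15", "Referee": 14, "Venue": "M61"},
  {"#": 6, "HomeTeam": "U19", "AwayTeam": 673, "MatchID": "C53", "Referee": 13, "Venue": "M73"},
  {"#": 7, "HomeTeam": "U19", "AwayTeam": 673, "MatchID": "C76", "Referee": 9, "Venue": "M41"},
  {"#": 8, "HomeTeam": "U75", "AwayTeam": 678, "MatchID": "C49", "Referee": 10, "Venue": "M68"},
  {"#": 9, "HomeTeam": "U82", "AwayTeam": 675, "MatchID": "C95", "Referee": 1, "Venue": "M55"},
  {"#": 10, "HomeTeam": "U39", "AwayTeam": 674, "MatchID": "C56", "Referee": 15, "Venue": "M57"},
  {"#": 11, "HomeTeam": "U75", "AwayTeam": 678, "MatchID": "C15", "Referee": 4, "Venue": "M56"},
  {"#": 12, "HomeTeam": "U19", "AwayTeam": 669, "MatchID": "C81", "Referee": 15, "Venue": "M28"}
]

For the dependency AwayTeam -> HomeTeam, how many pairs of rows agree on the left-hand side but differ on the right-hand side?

AwayTeam=674: violating pairs (1,2), (1,10), (2,10) — 3 pairs.
AwayTeam=678: all 3 rows agree on HomeTeam — 0 pairs.
AwayTeam=669: all 2 rows agree on HomeTeam — 0 pairs.
AwayTeam=673: all 2 rows agree on HomeTeam — 0 pairs.

3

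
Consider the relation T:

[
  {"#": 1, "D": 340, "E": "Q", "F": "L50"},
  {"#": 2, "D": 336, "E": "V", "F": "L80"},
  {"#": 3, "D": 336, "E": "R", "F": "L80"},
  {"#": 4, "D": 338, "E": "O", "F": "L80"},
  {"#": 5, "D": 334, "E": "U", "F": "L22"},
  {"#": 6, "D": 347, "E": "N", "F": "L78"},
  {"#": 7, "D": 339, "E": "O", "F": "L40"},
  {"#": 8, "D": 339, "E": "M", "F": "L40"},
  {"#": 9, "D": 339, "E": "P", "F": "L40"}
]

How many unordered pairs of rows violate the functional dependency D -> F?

D=336: all 2 rows agree on F — 0 pairs.
D=339: all 3 rows agree on F — 0 pairs.

0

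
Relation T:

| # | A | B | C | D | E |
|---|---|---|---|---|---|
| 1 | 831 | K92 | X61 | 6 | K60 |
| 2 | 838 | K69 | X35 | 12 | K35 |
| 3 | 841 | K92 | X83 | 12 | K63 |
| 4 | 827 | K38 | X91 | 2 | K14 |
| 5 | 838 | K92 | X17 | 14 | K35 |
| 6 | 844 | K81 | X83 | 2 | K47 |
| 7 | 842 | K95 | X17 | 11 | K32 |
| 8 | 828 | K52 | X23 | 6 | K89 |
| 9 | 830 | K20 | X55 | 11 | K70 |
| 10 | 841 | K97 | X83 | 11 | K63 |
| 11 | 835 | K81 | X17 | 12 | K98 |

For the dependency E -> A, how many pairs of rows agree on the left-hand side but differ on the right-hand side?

0

E=K35: all 2 rows agree on A — 0 pairs.
E=K63: all 2 rows agree on A — 0 pairs.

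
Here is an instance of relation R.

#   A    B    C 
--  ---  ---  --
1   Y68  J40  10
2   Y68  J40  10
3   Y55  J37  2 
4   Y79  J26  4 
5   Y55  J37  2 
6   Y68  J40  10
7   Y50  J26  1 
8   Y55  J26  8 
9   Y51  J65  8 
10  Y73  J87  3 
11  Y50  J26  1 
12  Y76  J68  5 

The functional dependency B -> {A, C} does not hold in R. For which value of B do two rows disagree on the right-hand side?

J26

B=J40: rows 1, 2, 6 → {A,C} = (Y68, 10), (Y68, 10), (Y68, 10) ✓
B=J37: rows 3, 5 → {A,C} = (Y55, 2), (Y55, 2) ✓
B=J26: rows 4, 7, 8, 11 → {A,C} takes values {(Y79, 4), (Y50, 1), (Y55, 8)} — violation
B=J65: row 9 → {A,C} = (Y51, 8) ✓
B=J87: row 10 → {A,C} = (Y73, 3) ✓
B=J68: row 12 → {A,C} = (Y76, 5) ✓
The only B value with inconsistent RHS is B=J26.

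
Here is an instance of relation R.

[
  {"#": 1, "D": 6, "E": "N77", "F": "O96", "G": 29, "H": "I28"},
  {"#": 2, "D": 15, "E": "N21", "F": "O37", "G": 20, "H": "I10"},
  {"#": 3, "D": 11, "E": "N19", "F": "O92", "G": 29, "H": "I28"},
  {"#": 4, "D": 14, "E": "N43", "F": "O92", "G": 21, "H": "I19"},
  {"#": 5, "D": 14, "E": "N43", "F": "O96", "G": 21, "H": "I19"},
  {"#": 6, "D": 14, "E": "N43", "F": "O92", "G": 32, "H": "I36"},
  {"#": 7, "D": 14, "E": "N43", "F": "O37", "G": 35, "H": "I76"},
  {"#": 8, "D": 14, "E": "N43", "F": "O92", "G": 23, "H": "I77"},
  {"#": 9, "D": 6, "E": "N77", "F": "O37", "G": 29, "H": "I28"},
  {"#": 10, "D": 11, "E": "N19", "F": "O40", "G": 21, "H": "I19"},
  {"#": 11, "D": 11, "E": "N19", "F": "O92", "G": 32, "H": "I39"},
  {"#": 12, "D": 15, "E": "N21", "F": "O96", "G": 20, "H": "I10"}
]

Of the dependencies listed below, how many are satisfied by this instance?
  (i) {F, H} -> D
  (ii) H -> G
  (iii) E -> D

(i) {F, H} -> D: every LHS value maps to a single RHS value — holds.
(ii) H -> G: every LHS value maps to a single RHS value — holds.
(iii) E -> D: every LHS value maps to a single RHS value — holds.
3 of the 3 dependencies hold.

3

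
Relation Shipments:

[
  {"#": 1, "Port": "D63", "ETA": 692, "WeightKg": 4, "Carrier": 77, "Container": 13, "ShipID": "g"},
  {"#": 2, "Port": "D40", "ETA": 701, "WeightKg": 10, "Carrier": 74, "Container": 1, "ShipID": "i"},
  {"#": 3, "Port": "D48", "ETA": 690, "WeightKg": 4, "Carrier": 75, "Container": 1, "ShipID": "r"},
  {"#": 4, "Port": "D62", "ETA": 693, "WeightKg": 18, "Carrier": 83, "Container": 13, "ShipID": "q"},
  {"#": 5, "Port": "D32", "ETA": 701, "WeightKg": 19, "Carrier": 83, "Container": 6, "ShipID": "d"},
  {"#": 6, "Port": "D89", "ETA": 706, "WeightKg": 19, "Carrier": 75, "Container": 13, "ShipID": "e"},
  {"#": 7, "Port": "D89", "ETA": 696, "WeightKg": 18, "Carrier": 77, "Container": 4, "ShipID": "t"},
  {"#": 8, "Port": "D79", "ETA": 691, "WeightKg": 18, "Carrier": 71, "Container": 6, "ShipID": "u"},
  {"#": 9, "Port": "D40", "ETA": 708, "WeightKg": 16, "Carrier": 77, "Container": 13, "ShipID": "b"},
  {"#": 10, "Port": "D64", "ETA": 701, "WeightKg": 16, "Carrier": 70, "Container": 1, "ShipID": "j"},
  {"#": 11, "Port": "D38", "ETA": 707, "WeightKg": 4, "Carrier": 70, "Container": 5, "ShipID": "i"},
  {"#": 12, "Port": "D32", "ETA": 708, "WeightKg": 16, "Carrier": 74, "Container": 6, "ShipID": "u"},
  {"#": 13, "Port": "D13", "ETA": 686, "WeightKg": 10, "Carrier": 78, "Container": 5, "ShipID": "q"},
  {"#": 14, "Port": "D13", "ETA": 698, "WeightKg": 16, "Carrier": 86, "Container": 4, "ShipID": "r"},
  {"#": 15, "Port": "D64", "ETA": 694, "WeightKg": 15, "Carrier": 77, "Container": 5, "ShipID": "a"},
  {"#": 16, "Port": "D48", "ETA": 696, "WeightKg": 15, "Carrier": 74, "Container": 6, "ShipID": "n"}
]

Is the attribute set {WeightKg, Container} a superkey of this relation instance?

All 16 rows have distinct {WeightKg, Container} values, so {WeightKg, Container} → (all attributes) holds and {WeightKg, Container} is a superkey.

Yes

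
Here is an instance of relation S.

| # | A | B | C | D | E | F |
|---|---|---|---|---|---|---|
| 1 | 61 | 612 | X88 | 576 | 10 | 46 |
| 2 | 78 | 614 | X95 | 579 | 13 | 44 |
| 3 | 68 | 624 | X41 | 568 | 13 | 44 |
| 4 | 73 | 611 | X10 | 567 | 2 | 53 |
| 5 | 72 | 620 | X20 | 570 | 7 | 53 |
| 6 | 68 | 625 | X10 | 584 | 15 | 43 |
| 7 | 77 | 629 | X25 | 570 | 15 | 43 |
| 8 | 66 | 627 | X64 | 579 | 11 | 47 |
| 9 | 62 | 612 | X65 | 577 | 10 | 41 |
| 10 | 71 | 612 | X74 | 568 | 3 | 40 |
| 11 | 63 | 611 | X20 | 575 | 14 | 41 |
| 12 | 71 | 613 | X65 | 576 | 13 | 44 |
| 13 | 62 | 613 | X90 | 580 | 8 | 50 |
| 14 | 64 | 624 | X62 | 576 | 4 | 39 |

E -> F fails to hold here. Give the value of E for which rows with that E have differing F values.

10

E=10: rows 1, 9 → F takes values {46, 41} — violation
E=13: rows 2, 3, 12 → F = 44, 44, 44 ✓
E=2: row 4 → F = 53 ✓
E=7: row 5 → F = 53 ✓
E=15: rows 6, 7 → F = 43, 43 ✓
E=11: row 8 → F = 47 ✓
E=3: row 10 → F = 40 ✓
E=14: row 11 → F = 41 ✓
E=8: row 13 → F = 50 ✓
E=4: row 14 → F = 39 ✓
The only E value with inconsistent F is E=10.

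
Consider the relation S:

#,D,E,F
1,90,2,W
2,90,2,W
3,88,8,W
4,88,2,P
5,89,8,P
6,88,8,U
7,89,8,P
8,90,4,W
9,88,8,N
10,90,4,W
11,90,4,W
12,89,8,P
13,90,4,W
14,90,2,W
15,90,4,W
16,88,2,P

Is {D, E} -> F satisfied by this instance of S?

(D=90, E=2): rows 1, 2, 14 → F = W, W, W ✓
(D=88, E=8): rows 3, 6, 9 → F takes values {W, U, N} — violation
(D=88, E=2): rows 4, 16 → F = P, P ✓
(D=89, E=8): rows 5, 7, 12 → F = P, P, P ✓
(D=90, E=4): rows 8, 10, 11, 13, 15 → F = W, W, W, W, W ✓
Two rows agree on {D, E} but differ on F, so {D, E} -> F does not hold.

No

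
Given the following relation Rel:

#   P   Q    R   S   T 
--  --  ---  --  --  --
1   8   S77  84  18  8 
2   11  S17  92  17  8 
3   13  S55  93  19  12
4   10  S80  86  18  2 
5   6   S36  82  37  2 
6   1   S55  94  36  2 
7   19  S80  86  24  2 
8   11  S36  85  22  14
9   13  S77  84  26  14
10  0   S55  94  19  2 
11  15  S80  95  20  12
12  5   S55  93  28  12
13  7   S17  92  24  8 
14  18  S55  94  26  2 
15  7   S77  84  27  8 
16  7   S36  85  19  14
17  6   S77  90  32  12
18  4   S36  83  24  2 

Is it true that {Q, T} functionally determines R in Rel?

No

(Q=S77, T=8): rows 1, 15 → R = 84, 84 ✓
(Q=S17, T=8): rows 2, 13 → R = 92, 92 ✓
(Q=S55, T=12): rows 3, 12 → R = 93, 93 ✓
(Q=S80, T=2): rows 4, 7 → R = 86, 86 ✓
(Q=S36, T=2): rows 5, 18 → R takes values {82, 83} — violation
(Q=S55, T=2): rows 6, 10, 14 → R = 94, 94, 94 ✓
(Q=S36, T=14): rows 8, 16 → R = 85, 85 ✓
(Q=S77, T=14): row 9 → R = 84 ✓
(Q=S80, T=12): row 11 → R = 95 ✓
(Q=S77, T=12): row 17 → R = 90 ✓
Two rows agree on {Q, T} but differ on R, so {Q, T} -> R does not hold.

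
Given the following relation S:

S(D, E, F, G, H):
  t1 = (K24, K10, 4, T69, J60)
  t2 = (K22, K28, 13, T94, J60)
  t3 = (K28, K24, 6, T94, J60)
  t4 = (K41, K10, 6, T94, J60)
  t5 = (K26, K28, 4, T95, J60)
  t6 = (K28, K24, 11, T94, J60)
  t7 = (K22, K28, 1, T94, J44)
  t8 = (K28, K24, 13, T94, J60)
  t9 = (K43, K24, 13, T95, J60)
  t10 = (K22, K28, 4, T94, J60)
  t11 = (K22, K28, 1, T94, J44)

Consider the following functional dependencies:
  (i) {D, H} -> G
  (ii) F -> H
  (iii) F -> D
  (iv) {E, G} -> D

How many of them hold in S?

3

(i) {D, H} -> G: every LHS value maps to a single RHS value — holds.
(ii) F -> H: every LHS value maps to a single RHS value — holds.
(iii) F -> D: F=4: rows 1, 5, 10 → D takes values {K24, K26, K22} — violation; F=13: rows 2, 8, 9 → D takes values {K22, K28, K43} — violation; F=6: rows 3, 4 → D takes values {K28, K41} — violation — fails.
(iv) {E, G} -> D: every LHS value maps to a single RHS value — holds.
3 of the 4 dependencies hold.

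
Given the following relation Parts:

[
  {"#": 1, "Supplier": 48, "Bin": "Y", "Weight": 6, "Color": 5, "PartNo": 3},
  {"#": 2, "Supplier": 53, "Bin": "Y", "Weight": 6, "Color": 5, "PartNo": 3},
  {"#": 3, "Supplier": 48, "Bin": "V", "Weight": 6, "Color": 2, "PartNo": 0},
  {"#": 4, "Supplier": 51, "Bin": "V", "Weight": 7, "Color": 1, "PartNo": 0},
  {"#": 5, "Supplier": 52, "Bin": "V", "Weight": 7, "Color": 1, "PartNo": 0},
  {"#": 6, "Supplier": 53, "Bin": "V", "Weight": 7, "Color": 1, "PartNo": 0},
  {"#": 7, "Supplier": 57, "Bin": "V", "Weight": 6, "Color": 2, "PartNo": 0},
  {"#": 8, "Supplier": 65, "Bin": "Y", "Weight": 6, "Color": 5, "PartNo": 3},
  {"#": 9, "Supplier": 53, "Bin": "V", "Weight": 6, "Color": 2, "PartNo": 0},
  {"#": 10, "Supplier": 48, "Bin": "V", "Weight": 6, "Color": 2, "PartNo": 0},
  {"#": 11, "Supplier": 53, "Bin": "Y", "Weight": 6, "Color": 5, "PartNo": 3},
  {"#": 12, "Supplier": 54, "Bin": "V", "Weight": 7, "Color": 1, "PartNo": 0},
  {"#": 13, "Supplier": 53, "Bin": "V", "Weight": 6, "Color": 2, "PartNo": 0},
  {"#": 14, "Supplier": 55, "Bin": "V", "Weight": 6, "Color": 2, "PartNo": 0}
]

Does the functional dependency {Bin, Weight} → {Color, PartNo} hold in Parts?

(Bin=Y, Weight=6): rows 1, 2, 8, 11 → {Color,PartNo} = (5, 3), (5, 3), (5, 3), (5, 3) ✓
(Bin=V, Weight=6): rows 3, 7, 9, 10, 13, 14 → {Color,PartNo} = (2, 0), (2, 0), (2, 0), (2, 0), (2, 0), (2, 0) ✓
(Bin=V, Weight=7): rows 4, 5, 6, 12 → {Color,PartNo} = (1, 0), (1, 0), (1, 0), (1, 0) ✓
Every {Bin, Weight} value is associated with a single {Color, PartNo} value, so {Bin, Weight} → {Color, PartNo} holds.

Yes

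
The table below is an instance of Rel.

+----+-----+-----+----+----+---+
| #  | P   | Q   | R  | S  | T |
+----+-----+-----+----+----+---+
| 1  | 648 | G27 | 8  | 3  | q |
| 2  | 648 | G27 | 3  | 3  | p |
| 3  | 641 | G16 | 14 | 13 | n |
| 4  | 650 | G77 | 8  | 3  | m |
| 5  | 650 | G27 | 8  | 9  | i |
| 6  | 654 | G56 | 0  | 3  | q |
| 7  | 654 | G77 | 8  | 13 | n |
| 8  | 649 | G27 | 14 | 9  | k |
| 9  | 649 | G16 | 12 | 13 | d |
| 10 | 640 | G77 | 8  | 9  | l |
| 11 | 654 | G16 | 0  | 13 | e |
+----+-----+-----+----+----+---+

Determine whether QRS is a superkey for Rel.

All 11 rows have distinct QRS values, so QRS → (all attributes) holds and QRS is a superkey.

Yes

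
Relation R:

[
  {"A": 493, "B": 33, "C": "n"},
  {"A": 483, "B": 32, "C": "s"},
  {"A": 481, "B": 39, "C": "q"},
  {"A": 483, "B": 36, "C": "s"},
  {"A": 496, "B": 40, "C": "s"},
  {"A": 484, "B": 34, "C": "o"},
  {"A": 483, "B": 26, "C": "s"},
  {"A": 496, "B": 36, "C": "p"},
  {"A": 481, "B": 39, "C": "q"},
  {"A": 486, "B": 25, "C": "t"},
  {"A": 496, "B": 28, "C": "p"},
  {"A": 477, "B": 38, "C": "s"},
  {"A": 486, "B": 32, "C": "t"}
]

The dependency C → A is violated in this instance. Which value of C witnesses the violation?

C=n: 1 row → A = 493 ✓
C=s: 5 rows → A takes values {483, 496, 477} — violation
C=q: 2 rows → A = 481, 481 ✓
C=o: 1 row → A = 484 ✓
C=p: 2 rows → A = 496, 496 ✓
C=t: 2 rows → A = 486, 486 ✓
The only C value with inconsistent A is C=s.

s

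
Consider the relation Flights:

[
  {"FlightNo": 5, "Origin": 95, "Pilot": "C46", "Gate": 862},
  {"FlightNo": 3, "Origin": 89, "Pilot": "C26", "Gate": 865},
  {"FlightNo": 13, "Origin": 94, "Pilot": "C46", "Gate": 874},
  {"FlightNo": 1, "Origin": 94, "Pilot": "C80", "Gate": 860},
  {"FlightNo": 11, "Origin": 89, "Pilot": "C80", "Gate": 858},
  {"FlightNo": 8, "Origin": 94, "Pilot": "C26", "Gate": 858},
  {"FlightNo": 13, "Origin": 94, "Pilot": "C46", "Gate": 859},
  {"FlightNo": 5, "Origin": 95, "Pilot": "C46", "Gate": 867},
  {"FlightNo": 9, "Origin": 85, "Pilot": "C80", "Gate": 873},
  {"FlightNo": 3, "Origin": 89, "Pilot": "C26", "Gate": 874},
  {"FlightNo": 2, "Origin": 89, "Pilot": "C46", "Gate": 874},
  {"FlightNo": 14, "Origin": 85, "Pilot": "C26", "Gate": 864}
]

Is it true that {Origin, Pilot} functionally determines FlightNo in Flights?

(Origin=95, Pilot=C46): 2 rows → FlightNo = 5, 5 ✓
(Origin=89, Pilot=C26): 2 rows → FlightNo = 3, 3 ✓
(Origin=94, Pilot=C46): 2 rows → FlightNo = 13, 13 ✓
(Origin=94, Pilot=C80): 1 row → FlightNo = 1 ✓
(Origin=89, Pilot=C80): 1 row → FlightNo = 11 ✓
(Origin=94, Pilot=C26): 1 row → FlightNo = 8 ✓
(Origin=85, Pilot=C80): 1 row → FlightNo = 9 ✓
(Origin=89, Pilot=C46): 1 row → FlightNo = 2 ✓
(Origin=85, Pilot=C26): 1 row → FlightNo = 14 ✓
Every {Origin, Pilot} value is associated with a single FlightNo value, so {Origin, Pilot} → FlightNo holds.

Yes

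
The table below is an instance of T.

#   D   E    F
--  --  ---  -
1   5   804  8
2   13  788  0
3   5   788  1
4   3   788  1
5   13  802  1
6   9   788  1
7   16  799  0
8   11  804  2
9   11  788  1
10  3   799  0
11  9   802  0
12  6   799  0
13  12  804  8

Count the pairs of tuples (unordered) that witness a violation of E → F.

7

E=804: violating pairs (1,8), (8,13) — 2 pairs.
E=788: violating pairs (2,3), (2,4), (2,6), (2,9) — 4 pairs.
E=802: violating pairs (5,11) — 1 pair.
E=799: all 3 rows agree on F — 0 pairs.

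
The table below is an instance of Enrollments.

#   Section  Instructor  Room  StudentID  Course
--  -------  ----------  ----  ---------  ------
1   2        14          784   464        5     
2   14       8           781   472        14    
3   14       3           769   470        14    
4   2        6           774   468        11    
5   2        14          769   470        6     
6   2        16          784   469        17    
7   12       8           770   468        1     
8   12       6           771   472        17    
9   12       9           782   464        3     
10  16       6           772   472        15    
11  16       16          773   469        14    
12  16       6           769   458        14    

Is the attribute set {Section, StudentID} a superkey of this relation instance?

Yes

All 12 rows have distinct {Section, StudentID} values, so {Section, StudentID} → (all attributes) holds and {Section, StudentID} is a superkey.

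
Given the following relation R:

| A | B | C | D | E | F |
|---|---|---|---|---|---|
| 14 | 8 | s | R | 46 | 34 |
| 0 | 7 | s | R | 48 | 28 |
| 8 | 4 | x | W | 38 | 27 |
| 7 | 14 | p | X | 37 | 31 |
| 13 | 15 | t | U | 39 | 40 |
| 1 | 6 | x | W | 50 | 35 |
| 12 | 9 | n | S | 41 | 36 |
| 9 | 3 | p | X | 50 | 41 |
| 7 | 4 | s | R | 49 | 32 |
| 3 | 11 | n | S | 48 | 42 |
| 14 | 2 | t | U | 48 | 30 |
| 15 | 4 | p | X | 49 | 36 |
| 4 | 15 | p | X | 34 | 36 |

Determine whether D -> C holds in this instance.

D=R: 3 rows → C = s, s, s ✓
D=W: 2 rows → C = x, x ✓
D=X: 4 rows → C = p, p, p, p ✓
D=U: 2 rows → C = t, t ✓
D=S: 2 rows → C = n, n ✓
Every D value is associated with a single C value, so D -> C holds.

Yes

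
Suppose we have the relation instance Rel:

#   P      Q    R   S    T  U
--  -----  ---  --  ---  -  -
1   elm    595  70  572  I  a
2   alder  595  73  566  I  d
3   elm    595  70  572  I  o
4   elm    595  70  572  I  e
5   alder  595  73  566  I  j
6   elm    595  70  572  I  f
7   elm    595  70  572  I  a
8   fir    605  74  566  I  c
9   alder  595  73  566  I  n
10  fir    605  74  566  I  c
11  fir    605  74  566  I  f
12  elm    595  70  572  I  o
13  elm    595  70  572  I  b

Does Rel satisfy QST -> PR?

(Q=595, S=572, T=I): rows 1, 3, 4, 6, 7, 12, 13 → {P,R} = (elm, 70), (elm, 70), (elm, 70), (elm, 70), (elm, 70), (elm, 70), (elm, 70) ✓
(Q=595, S=566, T=I): rows 2, 5, 9 → {P,R} = (alder, 73), (alder, 73), (alder, 73) ✓
(Q=605, S=566, T=I): rows 8, 10, 11 → {P,R} = (fir, 74), (fir, 74), (fir, 74) ✓
Every QST value is associated with a single PR value, so QST -> PR holds.

Yes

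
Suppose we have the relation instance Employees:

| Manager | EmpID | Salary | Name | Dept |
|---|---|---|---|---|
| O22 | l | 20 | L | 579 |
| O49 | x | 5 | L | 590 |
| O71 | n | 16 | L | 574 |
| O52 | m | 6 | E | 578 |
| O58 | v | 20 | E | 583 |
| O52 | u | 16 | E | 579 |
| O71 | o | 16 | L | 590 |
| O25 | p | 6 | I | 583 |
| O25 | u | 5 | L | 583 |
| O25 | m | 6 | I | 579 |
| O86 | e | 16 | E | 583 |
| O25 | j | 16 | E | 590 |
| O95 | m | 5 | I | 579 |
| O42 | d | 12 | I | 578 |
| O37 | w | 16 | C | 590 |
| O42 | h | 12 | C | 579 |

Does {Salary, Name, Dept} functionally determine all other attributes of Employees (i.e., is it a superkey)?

All 16 rows have distinct {Salary, Name, Dept} values, so {Salary, Name, Dept} → (all attributes) holds and {Salary, Name, Dept} is a superkey.

Yes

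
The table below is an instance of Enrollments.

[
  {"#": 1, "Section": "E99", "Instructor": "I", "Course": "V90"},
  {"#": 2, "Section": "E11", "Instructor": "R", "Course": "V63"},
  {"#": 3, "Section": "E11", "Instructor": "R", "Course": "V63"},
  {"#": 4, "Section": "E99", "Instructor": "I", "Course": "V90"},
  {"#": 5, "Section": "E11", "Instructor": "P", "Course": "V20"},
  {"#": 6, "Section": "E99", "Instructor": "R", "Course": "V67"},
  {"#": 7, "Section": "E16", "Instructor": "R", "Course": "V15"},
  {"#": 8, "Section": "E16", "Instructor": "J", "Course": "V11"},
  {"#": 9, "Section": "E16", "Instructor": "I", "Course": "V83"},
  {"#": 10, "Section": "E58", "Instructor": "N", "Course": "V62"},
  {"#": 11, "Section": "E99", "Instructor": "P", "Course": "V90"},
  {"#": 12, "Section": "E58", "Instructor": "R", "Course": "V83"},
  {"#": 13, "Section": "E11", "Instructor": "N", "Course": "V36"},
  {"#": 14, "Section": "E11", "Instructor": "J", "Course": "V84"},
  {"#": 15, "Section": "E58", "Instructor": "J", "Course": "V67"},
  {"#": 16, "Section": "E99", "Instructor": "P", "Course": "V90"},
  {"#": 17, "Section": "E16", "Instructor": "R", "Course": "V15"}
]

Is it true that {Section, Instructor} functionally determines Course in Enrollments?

Yes

(Section=E99, Instructor=I): rows 1, 4 → Course = V90, V90 ✓
(Section=E11, Instructor=R): rows 2, 3 → Course = V63, V63 ✓
(Section=E11, Instructor=P): row 5 → Course = V20 ✓
(Section=E99, Instructor=R): row 6 → Course = V67 ✓
(Section=E16, Instructor=R): rows 7, 17 → Course = V15, V15 ✓
(Section=E16, Instructor=J): row 8 → Course = V11 ✓
(Section=E16, Instructor=I): row 9 → Course = V83 ✓
(Section=E58, Instructor=N): row 10 → Course = V62 ✓
(Section=E99, Instructor=P): rows 11, 16 → Course = V90, V90 ✓
(Section=E58, Instructor=R): row 12 → Course = V83 ✓
(Section=E11, Instructor=N): row 13 → Course = V36 ✓
(Section=E11, Instructor=J): row 14 → Course = V84 ✓
(Section=E58, Instructor=J): row 15 → Course = V67 ✓
Every {Section, Instructor} value is associated with a single Course value, so {Section, Instructor} → Course holds.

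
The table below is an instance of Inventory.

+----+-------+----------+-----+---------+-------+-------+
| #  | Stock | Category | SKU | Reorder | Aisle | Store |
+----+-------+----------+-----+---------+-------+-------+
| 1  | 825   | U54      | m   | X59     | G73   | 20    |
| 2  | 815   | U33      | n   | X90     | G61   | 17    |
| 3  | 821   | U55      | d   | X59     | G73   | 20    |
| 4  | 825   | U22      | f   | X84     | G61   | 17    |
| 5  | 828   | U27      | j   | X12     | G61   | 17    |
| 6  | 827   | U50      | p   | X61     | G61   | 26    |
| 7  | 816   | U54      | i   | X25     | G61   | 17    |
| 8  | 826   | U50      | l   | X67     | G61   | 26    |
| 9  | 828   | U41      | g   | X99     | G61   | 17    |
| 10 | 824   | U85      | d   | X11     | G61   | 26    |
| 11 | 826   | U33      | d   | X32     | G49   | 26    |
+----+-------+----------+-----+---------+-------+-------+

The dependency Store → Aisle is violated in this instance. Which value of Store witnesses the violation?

26

Store=20: rows 1, 3 → Aisle = G73, G73 ✓
Store=17: rows 2, 4, 5, 7, 9 → Aisle = G61, G61, G61, G61, G61 ✓
Store=26: rows 6, 8, 10, 11 → Aisle takes values {G61, G49} — violation
The only Store value with inconsistent Aisle is Store=26.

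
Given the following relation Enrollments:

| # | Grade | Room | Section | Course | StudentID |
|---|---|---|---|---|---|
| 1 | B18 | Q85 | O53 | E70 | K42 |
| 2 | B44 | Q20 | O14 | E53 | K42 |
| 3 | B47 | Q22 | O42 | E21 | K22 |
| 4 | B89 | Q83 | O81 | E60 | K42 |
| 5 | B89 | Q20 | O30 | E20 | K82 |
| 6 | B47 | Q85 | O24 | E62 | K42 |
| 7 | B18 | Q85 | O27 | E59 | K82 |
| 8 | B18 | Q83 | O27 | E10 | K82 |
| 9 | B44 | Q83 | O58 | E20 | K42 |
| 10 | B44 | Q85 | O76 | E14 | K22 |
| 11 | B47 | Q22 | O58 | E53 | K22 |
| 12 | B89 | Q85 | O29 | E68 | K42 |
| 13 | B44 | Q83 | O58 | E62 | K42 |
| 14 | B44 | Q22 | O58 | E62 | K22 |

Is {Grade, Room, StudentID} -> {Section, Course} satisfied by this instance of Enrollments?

(Grade=B18, Room=Q85, StudentID=K42): row 1 → {Section,Course} = (O53, E70) ✓
(Grade=B44, Room=Q20, StudentID=K42): row 2 → {Section,Course} = (O14, E53) ✓
(Grade=B47, Room=Q22, StudentID=K22): rows 3, 11 → {Section,Course} takes values {(O42, E21), (O58, E53)} — violation
(Grade=B89, Room=Q83, StudentID=K42): row 4 → {Section,Course} = (O81, E60) ✓
(Grade=B89, Room=Q20, StudentID=K82): row 5 → {Section,Course} = (O30, E20) ✓
(Grade=B47, Room=Q85, StudentID=K42): row 6 → {Section,Course} = (O24, E62) ✓
(Grade=B18, Room=Q85, StudentID=K82): row 7 → {Section,Course} = (O27, E59) ✓
(Grade=B18, Room=Q83, StudentID=K82): row 8 → {Section,Course} = (O27, E10) ✓
(Grade=B44, Room=Q83, StudentID=K42): rows 9, 13 → {Section,Course} takes values {(O58, E20), (O58, E62)} — violation
(Grade=B44, Room=Q85, StudentID=K22): row 10 → {Section,Course} = (O76, E14) ✓
(Grade=B89, Room=Q85, StudentID=K42): row 12 → {Section,Course} = (O29, E68) ✓
(Grade=B44, Room=Q22, StudentID=K22): row 14 → {Section,Course} = (O58, E62) ✓
Two rows agree on {Grade, Room, StudentID} but differ on {Section, Course}, so {Grade, Room, StudentID} -> {Section, Course} does not hold.

No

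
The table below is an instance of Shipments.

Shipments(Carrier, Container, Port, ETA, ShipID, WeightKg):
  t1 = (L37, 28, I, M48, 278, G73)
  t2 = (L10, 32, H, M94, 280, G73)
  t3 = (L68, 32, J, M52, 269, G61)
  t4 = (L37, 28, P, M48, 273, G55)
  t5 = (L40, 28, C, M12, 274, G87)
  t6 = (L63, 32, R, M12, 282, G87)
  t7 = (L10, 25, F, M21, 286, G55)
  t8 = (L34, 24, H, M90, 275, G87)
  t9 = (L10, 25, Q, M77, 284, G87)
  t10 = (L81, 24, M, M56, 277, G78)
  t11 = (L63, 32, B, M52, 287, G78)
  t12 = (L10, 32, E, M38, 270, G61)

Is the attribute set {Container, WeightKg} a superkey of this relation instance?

Rows 3 and 12 have the same {Container, WeightKg} value (Container=32, WeightKg=G61) but are distinct tuples, so {Container, WeightKg} does not determine every attribute — not a superkey.

No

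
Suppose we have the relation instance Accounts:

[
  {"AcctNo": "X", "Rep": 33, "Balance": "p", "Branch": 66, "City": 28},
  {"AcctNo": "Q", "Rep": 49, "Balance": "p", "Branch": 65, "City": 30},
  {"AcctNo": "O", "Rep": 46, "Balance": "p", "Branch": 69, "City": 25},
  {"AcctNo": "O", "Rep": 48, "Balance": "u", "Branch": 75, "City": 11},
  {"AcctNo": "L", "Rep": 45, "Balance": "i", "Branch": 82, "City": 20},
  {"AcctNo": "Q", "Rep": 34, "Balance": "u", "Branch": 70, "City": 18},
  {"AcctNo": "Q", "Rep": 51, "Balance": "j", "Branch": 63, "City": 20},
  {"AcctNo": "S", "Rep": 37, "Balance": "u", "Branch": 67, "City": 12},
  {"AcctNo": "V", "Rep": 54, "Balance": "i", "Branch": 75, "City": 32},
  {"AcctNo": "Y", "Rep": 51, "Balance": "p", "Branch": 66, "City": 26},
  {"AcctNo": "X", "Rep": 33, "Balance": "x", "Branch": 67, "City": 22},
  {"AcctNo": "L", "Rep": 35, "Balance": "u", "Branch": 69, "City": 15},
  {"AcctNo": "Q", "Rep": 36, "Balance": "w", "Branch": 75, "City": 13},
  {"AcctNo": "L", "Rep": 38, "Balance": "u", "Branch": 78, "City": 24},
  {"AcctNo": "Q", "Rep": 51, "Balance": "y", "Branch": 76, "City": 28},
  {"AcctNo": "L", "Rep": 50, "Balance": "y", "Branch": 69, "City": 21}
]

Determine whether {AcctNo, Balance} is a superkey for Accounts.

No

Two distinct rows share (AcctNo=L, Balance=u), so {AcctNo, Balance} does not determine every attribute — not a superkey.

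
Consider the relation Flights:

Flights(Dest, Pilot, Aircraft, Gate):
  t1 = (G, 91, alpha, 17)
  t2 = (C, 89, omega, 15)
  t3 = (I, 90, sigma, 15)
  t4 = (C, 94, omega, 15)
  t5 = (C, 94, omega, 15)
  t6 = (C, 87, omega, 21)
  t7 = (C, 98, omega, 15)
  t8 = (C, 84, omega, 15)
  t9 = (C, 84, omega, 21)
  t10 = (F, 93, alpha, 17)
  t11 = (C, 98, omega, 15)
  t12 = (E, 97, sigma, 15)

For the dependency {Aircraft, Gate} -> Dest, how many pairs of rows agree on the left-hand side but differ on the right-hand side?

2

(Aircraft=alpha, Gate=17): violating pairs (1,10) — 1 pair.
(Aircraft=omega, Gate=15): all 6 rows agree on Dest — 0 pairs.
(Aircraft=sigma, Gate=15): violating pairs (3,12) — 1 pair.
(Aircraft=omega, Gate=21): all 2 rows agree on Dest — 0 pairs.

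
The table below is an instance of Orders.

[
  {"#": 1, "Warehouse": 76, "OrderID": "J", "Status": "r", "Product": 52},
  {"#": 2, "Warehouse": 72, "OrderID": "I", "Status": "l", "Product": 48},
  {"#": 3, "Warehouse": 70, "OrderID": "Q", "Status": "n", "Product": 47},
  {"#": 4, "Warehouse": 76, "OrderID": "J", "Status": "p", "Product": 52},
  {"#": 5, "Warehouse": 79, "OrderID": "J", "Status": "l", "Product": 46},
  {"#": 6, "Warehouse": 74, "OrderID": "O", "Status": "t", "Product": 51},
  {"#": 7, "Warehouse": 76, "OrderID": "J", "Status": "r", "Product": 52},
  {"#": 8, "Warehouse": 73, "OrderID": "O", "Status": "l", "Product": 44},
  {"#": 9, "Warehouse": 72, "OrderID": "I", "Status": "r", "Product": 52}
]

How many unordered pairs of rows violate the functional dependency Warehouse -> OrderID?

Warehouse=76: all 3 rows agree on OrderID — 0 pairs.
Warehouse=72: all 2 rows agree on OrderID — 0 pairs.

0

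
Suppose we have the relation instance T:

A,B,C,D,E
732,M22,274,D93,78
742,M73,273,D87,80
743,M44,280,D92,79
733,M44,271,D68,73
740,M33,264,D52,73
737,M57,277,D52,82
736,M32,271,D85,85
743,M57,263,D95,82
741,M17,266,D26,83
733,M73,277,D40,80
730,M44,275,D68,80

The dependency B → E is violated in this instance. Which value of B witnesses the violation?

B=M22: 1 row → E = 78 ✓
B=M73: 2 rows → E = 80, 80 ✓
B=M44: 3 rows → E takes values {79, 73, 80} — violation
B=M33: 1 row → E = 73 ✓
B=M57: 2 rows → E = 82, 82 ✓
B=M32: 1 row → E = 85 ✓
B=M17: 1 row → E = 83 ✓
The only B value with inconsistent E is B=M44.

M44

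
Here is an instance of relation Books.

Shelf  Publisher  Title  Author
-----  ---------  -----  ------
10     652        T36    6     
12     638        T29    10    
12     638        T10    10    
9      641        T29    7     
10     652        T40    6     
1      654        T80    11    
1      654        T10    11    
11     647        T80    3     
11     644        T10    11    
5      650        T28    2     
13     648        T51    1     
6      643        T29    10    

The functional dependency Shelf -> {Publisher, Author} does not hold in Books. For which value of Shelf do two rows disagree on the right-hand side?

11

Shelf=10: 2 rows → {Publisher,Author} = (652, 6), (652, 6) ✓
Shelf=12: 2 rows → {Publisher,Author} = (638, 10), (638, 10) ✓
Shelf=9: 1 row → {Publisher,Author} = (641, 7) ✓
Shelf=1: 2 rows → {Publisher,Author} = (654, 11), (654, 11) ✓
Shelf=11: 2 rows → {Publisher,Author} takes values {(647, 3), (644, 11)} — violation
Shelf=5: 1 row → {Publisher,Author} = (650, 2) ✓
Shelf=13: 1 row → {Publisher,Author} = (648, 1) ✓
Shelf=6: 1 row → {Publisher,Author} = (643, 10) ✓
The only Shelf value with inconsistent RHS is Shelf=11.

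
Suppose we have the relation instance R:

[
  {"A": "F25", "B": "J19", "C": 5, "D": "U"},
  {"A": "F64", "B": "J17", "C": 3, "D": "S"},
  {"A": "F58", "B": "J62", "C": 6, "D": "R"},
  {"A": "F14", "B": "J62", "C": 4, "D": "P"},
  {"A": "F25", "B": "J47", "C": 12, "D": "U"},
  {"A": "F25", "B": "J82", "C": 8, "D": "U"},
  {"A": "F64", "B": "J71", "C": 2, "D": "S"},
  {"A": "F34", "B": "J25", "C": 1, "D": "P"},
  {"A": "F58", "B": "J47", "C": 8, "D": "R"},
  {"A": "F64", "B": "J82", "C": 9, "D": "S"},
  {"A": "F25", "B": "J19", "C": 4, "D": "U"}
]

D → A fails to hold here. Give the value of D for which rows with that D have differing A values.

P

D=U: 4 rows → A = F25, F25, F25, F25 ✓
D=S: 3 rows → A = F64, F64, F64 ✓
D=R: 2 rows → A = F58, F58 ✓
D=P: 2 rows → A takes values {F14, F34} — violation
The only D value with inconsistent A is D=P.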